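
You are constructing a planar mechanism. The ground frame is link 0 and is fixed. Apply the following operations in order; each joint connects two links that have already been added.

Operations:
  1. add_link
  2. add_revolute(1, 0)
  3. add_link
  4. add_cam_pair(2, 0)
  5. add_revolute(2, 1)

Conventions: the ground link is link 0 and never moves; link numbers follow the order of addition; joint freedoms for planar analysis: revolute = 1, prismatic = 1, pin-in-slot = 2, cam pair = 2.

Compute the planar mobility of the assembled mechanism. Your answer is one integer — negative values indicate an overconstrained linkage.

ground; <1,0,0>
#1 <2,0,0>
R:1↔0 J1 <2,1,0>
#2 <3,1,0>
C:2↔0 J2 <3,1,1>
R:2↔1 J1 <3,2,1>
3×2 − 2×2 − 1×1 = 1

M = 1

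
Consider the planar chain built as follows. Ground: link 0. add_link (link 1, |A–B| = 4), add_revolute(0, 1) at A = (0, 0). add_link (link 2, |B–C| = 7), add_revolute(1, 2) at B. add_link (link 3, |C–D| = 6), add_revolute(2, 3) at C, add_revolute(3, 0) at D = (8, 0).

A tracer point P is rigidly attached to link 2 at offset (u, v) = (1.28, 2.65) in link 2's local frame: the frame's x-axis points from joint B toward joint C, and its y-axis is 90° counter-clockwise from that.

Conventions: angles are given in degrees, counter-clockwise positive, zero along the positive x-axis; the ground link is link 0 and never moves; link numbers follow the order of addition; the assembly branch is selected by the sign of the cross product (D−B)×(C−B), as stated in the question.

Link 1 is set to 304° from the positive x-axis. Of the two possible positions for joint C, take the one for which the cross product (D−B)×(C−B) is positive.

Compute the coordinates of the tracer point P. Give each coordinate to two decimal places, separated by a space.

A=(0,0), D=(8.00,0)
B = A + 4.00·(cos304°, sin304°) = (2.2368, -3.3162)
|BD| = 6.6492
circle(B,7.00) ∩ circle(D,6.00): a=4.3022, h=5.5219
  candidates: C₊=(3.2118,3.6156) cross=36.716; C₋=(8.7196,-5.9567) cross=-36.716
  branch + wants cross > 0 → take C=(3.2118,3.6156) (cross=36.716)
ex = (C−B)/|BC| = (0.1393,0.9903); ey = (-0.9903,0.1393)
P = B + 1.28·ex + 2.65·ey = (-0.2091,-1.6795)

-0.21 -1.68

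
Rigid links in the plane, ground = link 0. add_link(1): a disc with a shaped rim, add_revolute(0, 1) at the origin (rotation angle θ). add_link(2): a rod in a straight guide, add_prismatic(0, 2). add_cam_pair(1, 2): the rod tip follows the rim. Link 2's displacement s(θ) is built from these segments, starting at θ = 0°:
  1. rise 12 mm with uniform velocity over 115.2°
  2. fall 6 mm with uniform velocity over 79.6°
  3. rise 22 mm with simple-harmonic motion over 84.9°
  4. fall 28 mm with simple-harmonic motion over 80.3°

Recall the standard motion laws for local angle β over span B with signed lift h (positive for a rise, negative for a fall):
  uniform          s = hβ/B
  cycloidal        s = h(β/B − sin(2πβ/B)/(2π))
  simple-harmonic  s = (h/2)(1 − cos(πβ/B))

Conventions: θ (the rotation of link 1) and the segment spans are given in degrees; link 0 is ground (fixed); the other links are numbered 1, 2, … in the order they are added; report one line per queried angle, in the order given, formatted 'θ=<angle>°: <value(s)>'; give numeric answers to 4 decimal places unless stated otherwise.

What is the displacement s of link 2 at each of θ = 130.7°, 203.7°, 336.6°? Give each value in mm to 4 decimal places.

segment 1 (0° to 115.2°, uniform, h = 12) is passed completely: s = 0.0000 + (12) = 12.0000
θ = 130.7° falls in segment 2 (115.2° to 194.8°, uniform, h = -6): β = 130.7 − 115.2 = 15.5°, B = 79.6°; Δs = -6·15.5/79.6 = -1.1683; s = 12.0000 − 1.1683 = 10.8317
segment 2 (115.2° to 194.8°, uniform, h = -6) is passed completely: s = 12.0000 + (-6) = 6.0000
θ = 203.7° falls in segment 3 (194.8° to 279.7°, simple-harmonic, h = 22): β = 203.7 − 194.8 = 8.9°, B = 84.9°; Δs = 22/2·(1 − cos(π·0.1048)) = 0.5912; s = 6.0000 + 0.5912 = 6.5912
segment 3 (194.8° to 279.7°, simple-harmonic, h = 22) is passed completely: s = 6.0000 + (22) = 28.0000
θ = 336.6° falls in segment 4 (279.7° to 360°, simple-harmonic, h = -28): β = 336.6 − 279.7 = 56.9°, B = 80.3°; Δs = -28/2·(1 − cos(π·0.7086)) = -22.5317; s = 28.0000 − 22.5317 = 5.4683

θ=130.7°: 10.8317
θ=203.7°: 6.5912
θ=336.6°: 5.4683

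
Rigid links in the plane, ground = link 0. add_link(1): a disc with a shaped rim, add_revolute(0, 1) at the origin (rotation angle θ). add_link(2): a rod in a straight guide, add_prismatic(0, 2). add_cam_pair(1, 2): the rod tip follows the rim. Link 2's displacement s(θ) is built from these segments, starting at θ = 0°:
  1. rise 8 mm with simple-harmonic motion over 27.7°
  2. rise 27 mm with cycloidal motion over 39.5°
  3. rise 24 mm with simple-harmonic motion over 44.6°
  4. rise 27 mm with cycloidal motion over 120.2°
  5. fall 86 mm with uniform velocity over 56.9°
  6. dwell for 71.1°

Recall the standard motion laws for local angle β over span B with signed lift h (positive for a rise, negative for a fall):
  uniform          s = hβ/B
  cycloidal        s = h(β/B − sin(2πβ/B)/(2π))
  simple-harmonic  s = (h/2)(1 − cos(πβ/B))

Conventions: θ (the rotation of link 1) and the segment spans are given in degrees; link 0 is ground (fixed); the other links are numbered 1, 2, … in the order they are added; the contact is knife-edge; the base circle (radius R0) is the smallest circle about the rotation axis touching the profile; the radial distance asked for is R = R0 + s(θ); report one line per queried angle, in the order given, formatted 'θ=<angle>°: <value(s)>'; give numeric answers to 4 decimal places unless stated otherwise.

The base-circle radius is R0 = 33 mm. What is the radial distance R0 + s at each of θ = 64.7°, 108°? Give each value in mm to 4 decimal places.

segment 1 (0° to 27.7°, simple-harmonic, h = 8) is passed completely: s = 0.0000 + (8) = 8.0000
θ = 64.7° falls in segment 2 (27.7° to 67.2°, cycloidal, h = 27): β = 64.7 − 27.7 = 37°, B = 39.5°; Δs = 27·(0.9367 − sin(2π·0.9367)/(2π)) = 26.9553; s = 8.0000 + 26.9553 = 34.9553
segment 2 (27.7° to 67.2°, cycloidal, h = 27) is passed completely: s = 8.0000 + (27) = 35.0000
θ = 108° falls in segment 3 (67.2° to 111.8°, simple-harmonic, h = 24): β = 108 − 67.2 = 40.8°, B = 44.6°; Δs = 24/2·(1 − cos(π·0.9148)) = 23.5727; s = 35.0000 + 23.5727 = 58.5727
θ=64.7°: R = R0 + s = 33 + 34.9553 = 67.9553
θ=108°: R = R0 + s = 33 + 58.5727 = 91.5727

θ=64.7°: 67.9553
θ=108°: 91.5727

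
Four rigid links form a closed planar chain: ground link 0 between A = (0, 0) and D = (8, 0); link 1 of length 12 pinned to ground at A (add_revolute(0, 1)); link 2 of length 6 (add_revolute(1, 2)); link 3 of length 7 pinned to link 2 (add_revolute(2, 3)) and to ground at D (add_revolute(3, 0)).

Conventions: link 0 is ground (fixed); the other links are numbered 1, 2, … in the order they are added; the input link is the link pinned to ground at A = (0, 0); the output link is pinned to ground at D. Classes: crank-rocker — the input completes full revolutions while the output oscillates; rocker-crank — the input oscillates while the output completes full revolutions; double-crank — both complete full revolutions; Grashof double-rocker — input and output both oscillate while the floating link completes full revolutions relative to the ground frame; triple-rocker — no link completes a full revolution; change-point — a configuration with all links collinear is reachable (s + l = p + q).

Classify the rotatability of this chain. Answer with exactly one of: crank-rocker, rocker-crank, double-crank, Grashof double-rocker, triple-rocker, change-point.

lengths: ground=8, input=12, coupler=6, output=7
sorted: s=6 (shortest), l=12 (longest), p+q=15
s + l = 18 vs p + q = 15
s + l > p + q → non-Grashof → no link fully rotates → triple-rocker

triple-rocker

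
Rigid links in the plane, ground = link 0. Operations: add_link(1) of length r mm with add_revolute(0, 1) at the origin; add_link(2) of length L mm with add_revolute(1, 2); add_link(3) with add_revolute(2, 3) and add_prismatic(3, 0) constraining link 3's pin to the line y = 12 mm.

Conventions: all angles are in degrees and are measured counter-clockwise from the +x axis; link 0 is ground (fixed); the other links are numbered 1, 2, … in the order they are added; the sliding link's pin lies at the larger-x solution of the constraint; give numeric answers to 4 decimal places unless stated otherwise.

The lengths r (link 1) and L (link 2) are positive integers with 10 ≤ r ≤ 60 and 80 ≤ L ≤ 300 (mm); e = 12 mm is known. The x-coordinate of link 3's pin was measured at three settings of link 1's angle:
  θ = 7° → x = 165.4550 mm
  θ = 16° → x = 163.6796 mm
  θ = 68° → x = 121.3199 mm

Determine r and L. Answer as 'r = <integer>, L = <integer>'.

constraint per measurement: (x − r cos θ)² + (r sin θ − e)² = L²
subtracting the θ₁ and θ₂ equations cancels the r² and L² terms:
r = (x₁² − x₂²) / (2[(x₁cos θ₁ + e sin θ₁) − (x₂cos θ₂ + e sin θ₂)]) = 57.9987 → r = 58
L² = (x₁ − r cos θ₁)² + (r sin θ₁ − e)² = 11663.9950 → L = 108.0000 → L = 108
check at θ₃=68°: x = 121.3199 (printed 121.3199) ✓

r = 58, L = 108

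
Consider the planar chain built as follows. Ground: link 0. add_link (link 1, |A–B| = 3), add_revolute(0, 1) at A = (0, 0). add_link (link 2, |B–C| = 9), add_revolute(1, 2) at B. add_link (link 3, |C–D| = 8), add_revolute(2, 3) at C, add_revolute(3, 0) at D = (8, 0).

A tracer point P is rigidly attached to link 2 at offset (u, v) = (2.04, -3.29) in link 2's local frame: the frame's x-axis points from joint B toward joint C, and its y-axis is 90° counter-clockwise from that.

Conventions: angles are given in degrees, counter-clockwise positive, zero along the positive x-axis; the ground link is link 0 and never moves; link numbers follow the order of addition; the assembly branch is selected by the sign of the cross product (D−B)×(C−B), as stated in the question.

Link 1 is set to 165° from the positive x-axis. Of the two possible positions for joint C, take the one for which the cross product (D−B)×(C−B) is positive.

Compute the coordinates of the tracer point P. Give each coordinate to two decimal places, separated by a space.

A=(0,0), D=(8.00,0)
B = A + 3.00·(cos165°, sin165°) = (-2.8978, 0.7765)
|BD| = 10.9254
circle(B,9.00) ∩ circle(D,8.00): a=6.2407, h=6.4849
  candidates: C₊=(3.7880,6.8014) cross=70.850; C₋=(2.8663,-6.1355) cross=-70.850
  branch + wants cross > 0 → take C=(3.7880,6.8014) (cross=70.850)
ex = (C−B)/|BC| = (0.7429,0.6694); ey = (-0.6694,0.7429)
P = B + 2.04·ex + -3.29·ey = (0.8201,-0.3019)

0.82 -0.30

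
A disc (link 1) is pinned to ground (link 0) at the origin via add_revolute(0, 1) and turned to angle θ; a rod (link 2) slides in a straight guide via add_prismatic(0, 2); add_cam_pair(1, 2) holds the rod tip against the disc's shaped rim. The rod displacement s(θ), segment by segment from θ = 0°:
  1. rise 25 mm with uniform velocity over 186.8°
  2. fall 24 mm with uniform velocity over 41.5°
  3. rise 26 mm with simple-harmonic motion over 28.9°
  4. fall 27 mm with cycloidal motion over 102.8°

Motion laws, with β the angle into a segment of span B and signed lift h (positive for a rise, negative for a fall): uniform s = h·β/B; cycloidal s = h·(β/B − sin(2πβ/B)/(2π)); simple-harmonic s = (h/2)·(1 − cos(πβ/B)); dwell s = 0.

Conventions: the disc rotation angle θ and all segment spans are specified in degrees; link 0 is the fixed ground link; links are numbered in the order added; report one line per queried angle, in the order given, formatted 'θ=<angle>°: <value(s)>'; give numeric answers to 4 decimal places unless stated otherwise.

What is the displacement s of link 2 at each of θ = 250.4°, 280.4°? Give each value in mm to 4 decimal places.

segment 1 (0° to 186.8°, uniform, h = 25) is passed completely: s = 0.0000 + (25) = 25.0000
segment 2 (186.8° to 228.3°, uniform, h = -24) is passed completely: s = 25.0000 + (-24) = 1.0000
θ = 250.4° falls in segment 3 (228.3° to 257.2°, simple-harmonic, h = 26): β = 250.4 − 228.3 = 22.1°, B = 28.9°; Δs = 26/2·(1 − cos(π·0.7647)) = 22.6071; s = 1.0000 + 22.6071 = 23.6071
segment 3 (228.3° to 257.2°, simple-harmonic, h = 26) is passed completely: s = 1.0000 + (26) = 27.0000
θ = 280.4° falls in segment 4 (257.2° to 360°, cycloidal, h = -27): β = 280.4 − 257.2 = 23.2°, B = 102.8°; Δs = -27·(0.2257 − sin(2π·0.2257)/(2π)) = -1.8463; s = 27.0000 − 1.8463 = 25.1537

θ=250.4°: 23.6071
θ=280.4°: 25.1537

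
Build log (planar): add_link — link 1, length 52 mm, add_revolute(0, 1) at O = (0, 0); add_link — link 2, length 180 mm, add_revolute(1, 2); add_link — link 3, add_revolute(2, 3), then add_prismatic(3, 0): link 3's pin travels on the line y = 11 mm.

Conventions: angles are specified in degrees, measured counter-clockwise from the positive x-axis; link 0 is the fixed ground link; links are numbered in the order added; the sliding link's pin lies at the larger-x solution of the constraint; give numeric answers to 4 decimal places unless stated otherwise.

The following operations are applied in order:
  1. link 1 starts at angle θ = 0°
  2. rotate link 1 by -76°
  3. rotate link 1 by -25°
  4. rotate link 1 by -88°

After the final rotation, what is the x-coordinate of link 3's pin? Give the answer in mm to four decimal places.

geometry: r = 52 mm, L = 180 mm, e = 11 mm; θ starts at 0°
rotate link 1 by -76°: θ ← 0° -76° = -76°
rotate link 1 by -25°: θ ← -76° -25° = -101°
rotate link 1 by -88°: θ ← -101° -88° = -189°
crank pin P = (r cos θ, r sin θ) = (-51.359794, 8.134592)
h = r sin θ − e = 8.134592 − 11 = -2.865408
x = r cos θ + √(L² − h²) = -51.359794 + 179.977191 = 128.617398

128.6174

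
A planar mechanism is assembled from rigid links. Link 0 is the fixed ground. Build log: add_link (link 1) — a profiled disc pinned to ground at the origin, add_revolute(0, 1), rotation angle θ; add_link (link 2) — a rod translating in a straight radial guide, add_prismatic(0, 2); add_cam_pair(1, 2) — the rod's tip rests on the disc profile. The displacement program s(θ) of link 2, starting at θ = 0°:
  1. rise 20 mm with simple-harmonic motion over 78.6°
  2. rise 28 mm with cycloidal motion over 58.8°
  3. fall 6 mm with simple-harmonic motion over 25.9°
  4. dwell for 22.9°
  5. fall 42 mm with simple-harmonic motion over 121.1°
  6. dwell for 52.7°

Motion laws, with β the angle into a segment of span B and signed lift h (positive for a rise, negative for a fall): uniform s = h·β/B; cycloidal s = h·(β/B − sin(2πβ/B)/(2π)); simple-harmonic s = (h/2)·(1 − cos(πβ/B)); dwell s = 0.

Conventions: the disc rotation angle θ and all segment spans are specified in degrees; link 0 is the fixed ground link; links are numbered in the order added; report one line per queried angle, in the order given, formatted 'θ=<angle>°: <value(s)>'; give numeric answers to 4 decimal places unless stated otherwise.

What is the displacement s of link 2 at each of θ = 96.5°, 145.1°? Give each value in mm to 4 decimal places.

seg 1 [0°–78.6°] simple-harmonic, h=20: full span → s += 20 → s = 20.0000
seg 2 [78.6°–137.4°] cycloidal, h=28: θ=96.5° here. β=17.9, B=58.8. 28·(0.3044 − sin(2π·0.3044)/(2π)) = 4.3255 → s = 24.3255
seg 2 [78.6°–137.4°] cycloidal, h=28: full span → s += 28 → s = 48.0000
seg 3 [137.4°–163.3°] simple-harmonic, h=-6: θ=145.1° here. β=7.7, B=25.9. -6/2·(1 − cos(π·0.2973)) = -1.2161 → s = 46.7839

θ=96.5°: 24.3255
θ=145.1°: 46.7839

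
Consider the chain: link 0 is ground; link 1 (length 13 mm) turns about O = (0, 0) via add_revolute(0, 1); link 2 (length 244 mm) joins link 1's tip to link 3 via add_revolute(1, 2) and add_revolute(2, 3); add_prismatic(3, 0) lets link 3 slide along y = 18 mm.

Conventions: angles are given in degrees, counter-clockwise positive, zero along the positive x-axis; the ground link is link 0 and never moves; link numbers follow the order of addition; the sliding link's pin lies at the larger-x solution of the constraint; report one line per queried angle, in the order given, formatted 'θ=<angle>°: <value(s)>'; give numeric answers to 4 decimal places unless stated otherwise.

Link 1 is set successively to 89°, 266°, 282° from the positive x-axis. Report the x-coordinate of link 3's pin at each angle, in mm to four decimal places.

geometry: r = 13 mm, L = 244 mm, e = 18 mm
θ=89°: crank pin P = (r cos θ, r sin θ) = (0.226881, 12.998020)
θ=89°: h = r sin θ − e = 12.998020 − 18 = -5.001980
θ=89°: x = r cos θ + √(L² − h²) = 0.226881 + 243.948725 = 244.175606
θ=266°: crank pin P = (r cos θ, r sin θ) = (-0.906834, -12.968333)
θ=266°: h = r sin θ − e = -12.968333 − 18 = -30.968333
θ=266°: x = r cos θ + √(L² − h²) = -0.906834 + 242.026780 = 241.119946
θ=282°: crank pin P = (r cos θ, r sin θ) = (2.702852, -12.715919)
θ=282°: h = r sin θ − e = -12.715919 − 18 = -30.715919
θ=282°: x = r cos θ + √(L² − h²) = 2.702852 + 242.058944 = 244.761796

θ=89°: 244.1756
θ=266°: 241.1199
θ=282°: 244.7618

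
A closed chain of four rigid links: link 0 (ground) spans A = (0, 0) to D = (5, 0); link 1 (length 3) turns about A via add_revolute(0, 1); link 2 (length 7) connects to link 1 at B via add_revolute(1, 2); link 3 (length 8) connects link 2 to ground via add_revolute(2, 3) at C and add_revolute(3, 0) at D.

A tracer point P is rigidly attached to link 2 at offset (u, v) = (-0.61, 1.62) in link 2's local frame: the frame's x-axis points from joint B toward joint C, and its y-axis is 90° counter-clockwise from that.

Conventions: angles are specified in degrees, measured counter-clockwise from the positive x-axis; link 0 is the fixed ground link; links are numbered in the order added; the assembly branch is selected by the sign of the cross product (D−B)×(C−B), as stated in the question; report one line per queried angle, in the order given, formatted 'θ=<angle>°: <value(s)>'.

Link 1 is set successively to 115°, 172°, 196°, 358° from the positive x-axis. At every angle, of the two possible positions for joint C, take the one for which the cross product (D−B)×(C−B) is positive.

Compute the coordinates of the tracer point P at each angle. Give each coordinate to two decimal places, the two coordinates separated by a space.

A=(0,0), D=(5.00,0)
θ=115°: B = A + 3.00·(cos115°, sin115°) = (-1.2679, 2.7189)
θ=115°: |BD| = 6.8322
θ=115°: circle(B,7.00) ∩ circle(D,8.00): a=2.3183, h=6.6049
θ=115°:   candidates: C₊=(3.4875,7.8557) cross=45.126; C₋=(-1.7695,-4.2631) cross=-45.126
θ=115°:   branch + wants cross > 0 → take C=(3.4875,7.8557) (cross=45.126)
θ=115°: ex = (C−B)/|BC| = (0.6793,0.7338); ey = (-0.7338,0.6793)
θ=115°: P = B + -0.61·ex + 1.62·ey = (-2.8711,3.3718)
θ=172°: B = A + 3.00·(cos172°, sin172°) = (-2.9708, 0.4175)
θ=172°: |BD| = 7.9817
θ=172°: circle(B,7.00) ∩ circle(D,8.00): a=3.0512, h=6.3000
θ=172°:   candidates: C₊=(0.4058,6.5493) cross=50.285; C₋=(-0.2533,-6.0335) cross=-50.285
θ=172°:   branch + wants cross > 0 → take C=(0.4058,6.5493) (cross=50.285)
θ=172°: ex = (C−B)/|BC| = (0.4824,0.8760); ey = (-0.8760,0.4824)
θ=172°: P = B + -0.61·ex + 1.62·ey = (-4.6841,0.6646)
θ=196°: B = A + 3.00·(cos196°, sin196°) = (-2.8838, -0.8269)
θ=196°: |BD| = 7.9270
θ=196°: circle(B,7.00) ∩ circle(D,8.00): a=3.0174, h=6.3163
θ=196°:   candidates: C₊=(-0.5417,5.7697) cross=50.069; C₋=(0.7760,-6.7940) cross=-50.069
θ=196°:   branch + wants cross > 0 → take C=(-0.5417,5.7697) (cross=50.069)
θ=196°: ex = (C−B)/|BC| = (0.3346,0.9424); ey = (-0.9424,0.3346)
θ=196°: P = B + -0.61·ex + 1.62·ey = (-4.6145,-0.8597)
θ=358°: B = A + 3.00·(cos358°, sin358°) = (2.9982, -0.1047)
θ=358°: |BD| = 2.0046
θ=358°: circle(B,7.00) ∩ circle(D,8.00): a=-2.7392, h=6.4418
θ=358°:   candidates: C₊=(-0.0737,6.1852) cross=12.913; C₋=(0.5992,-6.6808) cross=-12.913
θ=358°:   branch + wants cross > 0 → take C=(-0.0737,6.1852) (cross=12.913)
θ=358°: ex = (C−B)/|BC| = (-0.4388,0.8986); ey = (-0.8986,-0.4388)
θ=358°: P = B + -0.61·ex + 1.62·ey = (1.8102,-1.3637)

θ=115°: -2.87 3.37
θ=172°: -4.68 0.66
θ=196°: -4.61 -0.86
θ=358°: 1.81 -1.36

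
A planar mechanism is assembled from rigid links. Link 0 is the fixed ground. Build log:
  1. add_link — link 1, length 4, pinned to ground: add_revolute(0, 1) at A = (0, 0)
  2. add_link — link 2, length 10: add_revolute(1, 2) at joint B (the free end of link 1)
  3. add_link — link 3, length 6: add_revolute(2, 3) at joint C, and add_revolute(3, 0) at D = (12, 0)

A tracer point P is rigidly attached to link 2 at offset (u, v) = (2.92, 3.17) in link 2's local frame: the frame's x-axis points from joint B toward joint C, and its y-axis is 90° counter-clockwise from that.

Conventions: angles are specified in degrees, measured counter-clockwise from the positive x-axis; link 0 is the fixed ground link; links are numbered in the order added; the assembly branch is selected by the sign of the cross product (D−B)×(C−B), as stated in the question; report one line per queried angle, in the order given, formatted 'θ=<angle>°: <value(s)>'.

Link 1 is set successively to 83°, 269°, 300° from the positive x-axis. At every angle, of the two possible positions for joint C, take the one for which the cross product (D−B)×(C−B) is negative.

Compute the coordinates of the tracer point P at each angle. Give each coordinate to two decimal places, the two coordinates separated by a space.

A=(0,0), D=(12.00,0)
θ=83°: B = A + 4.00·(cos83°, sin83°) = (0.4875, 3.9702)
θ=83°: |BD| = 12.1779
θ=83°: circle(B,10.00) ∩ circle(D,6.00): a=8.7167, h=4.9010
θ=83°:   candidates: C₊=(10.3257,5.7617) cross=59.684; C₋=(7.1301,-3.5048) cross=-59.684
θ=83°:   branch - wants cross < 0 → take C=(7.1301,-3.5048) (cross=-59.684)
θ=83°: ex = (C−B)/|BC| = (0.6643,-0.7475); ey = (0.7475,0.6643)
θ=83°: P = B + 2.92·ex + 3.17·ey = (4.7967,3.8932)
θ=269°: B = A + 4.00·(cos269°, sin269°) = (-0.0698, -3.9994)
θ=269°: |BD| = 12.7152
θ=269°: circle(B,10.00) ∩ circle(D,6.00): a=8.8743, h=4.6095
θ=269°:   candidates: C₊=(6.9042,3.1674) cross=58.611; C₋=(9.8039,-5.5836) cross=-58.611
θ=269°:   branch - wants cross < 0 → take C=(9.8039,-5.5836) (cross=-58.611)
θ=269°: ex = (C−B)/|BC| = (0.9874,-0.1584); ey = (0.1584,0.9874)
θ=269°: P = B + 2.92·ex + 3.17·ey = (3.3155,-1.3320)
θ=300°: B = A + 4.00·(cos300°, sin300°) = (2.0000, -3.4641)
θ=300°: |BD| = 10.5830
θ=300°: circle(B,10.00) ∩ circle(D,6.00): a=8.3152, h=5.5549
θ=300°:   candidates: C₊=(8.0389,4.5066) cross=58.788; C₋=(11.6754,-5.9912) cross=-58.788
θ=300°:   branch - wants cross < 0 → take C=(11.6754,-5.9912) (cross=-58.788)
θ=300°: ex = (C−B)/|BC| = (0.9675,-0.2527); ey = (0.2527,0.9675)
θ=300°: P = B + 2.92·ex + 3.17·ey = (5.6263,-1.1349)

θ=83°: 4.80 3.89
θ=269°: 3.32 -1.33
θ=300°: 5.63 -1.13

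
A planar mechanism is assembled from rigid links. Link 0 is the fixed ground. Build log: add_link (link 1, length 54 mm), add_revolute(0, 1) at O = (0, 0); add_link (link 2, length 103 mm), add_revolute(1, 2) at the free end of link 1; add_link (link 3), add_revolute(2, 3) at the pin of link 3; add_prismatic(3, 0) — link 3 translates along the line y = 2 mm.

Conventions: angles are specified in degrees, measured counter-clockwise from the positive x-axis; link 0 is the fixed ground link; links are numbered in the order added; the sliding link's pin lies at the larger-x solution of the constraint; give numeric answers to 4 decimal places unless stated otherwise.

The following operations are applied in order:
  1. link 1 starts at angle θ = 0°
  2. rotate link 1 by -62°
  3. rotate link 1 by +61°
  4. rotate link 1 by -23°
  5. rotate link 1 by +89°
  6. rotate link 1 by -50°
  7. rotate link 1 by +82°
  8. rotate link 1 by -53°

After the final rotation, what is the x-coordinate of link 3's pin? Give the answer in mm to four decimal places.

geometry: r = 54 mm, L = 103 mm, e = 2 mm; θ starts at 0°
rotate link 1 by -62°: θ ← 0° -62° = -62°
rotate link 1 by +61°: θ ← -62° +61° = -1°
rotate link 1 by -23°: θ ← -1° -23° = -24°
rotate link 1 by +89°: θ ← -24° +89° = 65°
rotate link 1 by -50°: θ ← 65° -50° = 15°
rotate link 1 by +82°: θ ← 15° +82° = 97°
rotate link 1 by -53°: θ ← 97° -53° = 44°
crank pin P = (r cos θ, r sin θ) = (38.844349, 37.511552)
h = r sin θ − e = 37.511552 − 2 = 35.511552
x = r cos θ + √(L² − h²) = 38.844349 + 96.684692 = 135.529041

135.5290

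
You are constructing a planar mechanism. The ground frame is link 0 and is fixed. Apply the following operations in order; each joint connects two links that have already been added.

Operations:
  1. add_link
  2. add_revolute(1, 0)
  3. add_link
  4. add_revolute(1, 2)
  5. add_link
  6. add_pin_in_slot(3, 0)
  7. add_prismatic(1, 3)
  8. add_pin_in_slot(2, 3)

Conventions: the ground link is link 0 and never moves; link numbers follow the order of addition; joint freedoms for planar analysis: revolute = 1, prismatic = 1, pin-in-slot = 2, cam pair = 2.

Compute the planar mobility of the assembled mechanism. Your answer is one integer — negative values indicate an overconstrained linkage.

ground; <1,0,0>
#1 <2,0,0>
R:1↔0 J1 <2,1,0>
#2 <3,1,0>
R:1↔2 J1 <3,2,0>
#3 <4,2,0>
PS:3↔0 J2 <4,2,1>
P:1↔3 J1 <4,3,1>
PS:2↔3 J2 <4,3,2>
3×3 − 2×3 − 1×2 = 1

M = 1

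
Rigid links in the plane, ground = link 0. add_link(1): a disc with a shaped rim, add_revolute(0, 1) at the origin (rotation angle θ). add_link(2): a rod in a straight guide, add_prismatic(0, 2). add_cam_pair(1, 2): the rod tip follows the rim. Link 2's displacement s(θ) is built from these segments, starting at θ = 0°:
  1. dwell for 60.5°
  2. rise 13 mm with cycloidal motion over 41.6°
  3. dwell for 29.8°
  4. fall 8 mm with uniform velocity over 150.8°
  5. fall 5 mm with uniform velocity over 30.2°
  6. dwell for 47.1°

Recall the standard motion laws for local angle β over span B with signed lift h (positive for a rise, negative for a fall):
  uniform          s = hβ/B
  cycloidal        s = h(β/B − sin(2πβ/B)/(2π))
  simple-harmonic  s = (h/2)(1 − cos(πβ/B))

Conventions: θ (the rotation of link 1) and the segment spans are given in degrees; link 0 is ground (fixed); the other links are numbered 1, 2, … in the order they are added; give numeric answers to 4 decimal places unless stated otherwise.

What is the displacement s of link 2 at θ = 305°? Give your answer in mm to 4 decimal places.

segment 1 (0° to 60.5°, dwell): s unchanged at 0.0000
segment 2 (60.5° to 102.1°, cycloidal, h = 13) is passed completely: s = 0.0000 + (13) = 13.0000
segment 3 (102.1° to 131.9°, dwell): s unchanged at 13.0000
segment 4 (131.9° to 282.7°, uniform, h = -8) is passed completely: s = 13.0000 + (-8) = 5.0000
θ = 305° falls in segment 5 (282.7° to 312.9°, uniform, h = -5): β = 305 − 282.7 = 22.3°, B = 30.2°; Δs = -5·22.3/30.2 = -3.6921; s = 5.0000 − 3.6921 = 1.3079

1.3079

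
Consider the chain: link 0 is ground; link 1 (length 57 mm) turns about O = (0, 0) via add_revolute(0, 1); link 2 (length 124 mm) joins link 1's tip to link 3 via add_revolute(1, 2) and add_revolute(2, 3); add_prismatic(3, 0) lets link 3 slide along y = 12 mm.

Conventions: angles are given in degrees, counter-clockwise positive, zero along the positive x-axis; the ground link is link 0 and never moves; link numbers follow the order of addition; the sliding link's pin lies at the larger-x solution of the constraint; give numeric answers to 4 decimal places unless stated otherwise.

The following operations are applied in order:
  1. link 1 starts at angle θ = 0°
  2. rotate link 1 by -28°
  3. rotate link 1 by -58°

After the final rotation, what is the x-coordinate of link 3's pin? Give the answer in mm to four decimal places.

geometry: r = 57 mm, L = 124 mm, e = 12 mm; θ starts at 0°
rotate link 1 by -28°: θ ← 0° -28° = -28°
rotate link 1 by -58°: θ ← -28° -58° = -86°
crank pin P = (r cos θ, r sin θ) = (3.976119, -56.861151)
h = r sin θ − e = -56.861151 − 12 = -68.861151
x = r cos θ + √(L² − h²) = 3.976119 + 103.121976 = 107.098095

107.0981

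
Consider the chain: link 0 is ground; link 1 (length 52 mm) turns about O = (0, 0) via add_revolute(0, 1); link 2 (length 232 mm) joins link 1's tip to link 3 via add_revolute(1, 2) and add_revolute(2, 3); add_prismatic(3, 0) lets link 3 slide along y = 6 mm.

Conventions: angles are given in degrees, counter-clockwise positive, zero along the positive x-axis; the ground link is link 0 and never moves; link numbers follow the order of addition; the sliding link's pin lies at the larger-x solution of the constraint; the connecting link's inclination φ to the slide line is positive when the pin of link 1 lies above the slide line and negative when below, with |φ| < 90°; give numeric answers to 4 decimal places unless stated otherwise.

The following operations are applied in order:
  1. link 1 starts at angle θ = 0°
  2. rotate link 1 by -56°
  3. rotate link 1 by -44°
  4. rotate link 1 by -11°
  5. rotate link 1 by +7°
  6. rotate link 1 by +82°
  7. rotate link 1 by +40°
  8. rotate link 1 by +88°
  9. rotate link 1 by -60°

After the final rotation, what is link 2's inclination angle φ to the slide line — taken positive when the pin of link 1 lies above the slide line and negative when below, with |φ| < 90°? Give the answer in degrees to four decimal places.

geometry: r = 52 mm, L = 232 mm, e = 6 mm; θ starts at 0°
rotate link 1 by -56°: θ ← 0° -56° = -56°
rotate link 1 by -44°: θ ← -56° -44° = -100°
rotate link 1 by -11°: θ ← -100° -11° = -111°
rotate link 1 by +7°: θ ← -111° +7° = -104°
rotate link 1 by +82°: θ ← -104° +82° = -22°
rotate link 1 by +40°: θ ← -22° +40° = 18°
rotate link 1 by +88°: θ ← 18° +88° = 106°
rotate link 1 by -60°: θ ← 106° -60° = 46°
h = r sin θ − e = 37.405670 − 6 = 31.405670
sin φ = h / L = 31.405670 / 232 = 0.13536927
φ = arcsin(0.13536927) = 7.779973°

7.7800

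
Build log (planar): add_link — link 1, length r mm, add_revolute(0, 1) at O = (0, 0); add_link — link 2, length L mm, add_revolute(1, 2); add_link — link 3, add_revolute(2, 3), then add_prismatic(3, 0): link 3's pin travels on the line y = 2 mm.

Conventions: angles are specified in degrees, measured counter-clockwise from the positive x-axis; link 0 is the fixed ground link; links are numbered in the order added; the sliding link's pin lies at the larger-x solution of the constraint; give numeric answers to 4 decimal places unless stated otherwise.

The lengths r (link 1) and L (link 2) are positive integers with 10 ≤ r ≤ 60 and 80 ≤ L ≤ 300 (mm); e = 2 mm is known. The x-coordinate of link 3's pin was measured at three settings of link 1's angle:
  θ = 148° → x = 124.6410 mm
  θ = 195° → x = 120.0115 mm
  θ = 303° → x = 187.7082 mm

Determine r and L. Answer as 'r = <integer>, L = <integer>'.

constraint per measurement: (x − r cos θ)² + (r sin θ − e)² = L²
subtracting the θ₁ and θ₂ equations cancels the r² and L² terms:
r = (x₁² − x₂²) / (2[(x₁cos θ₁ + e sin θ₁) − (x₂cos θ₂ + e sin θ₂)]) = 48.0000 → r = 48
L² = (x₁ − r cos θ₁)² + (r sin θ₁ − e)² = 27888.9844 → L = 167.0000 → L = 167
check at θ₃=303°: x = 187.7082 (printed 187.7082) ✓

r = 48, L = 167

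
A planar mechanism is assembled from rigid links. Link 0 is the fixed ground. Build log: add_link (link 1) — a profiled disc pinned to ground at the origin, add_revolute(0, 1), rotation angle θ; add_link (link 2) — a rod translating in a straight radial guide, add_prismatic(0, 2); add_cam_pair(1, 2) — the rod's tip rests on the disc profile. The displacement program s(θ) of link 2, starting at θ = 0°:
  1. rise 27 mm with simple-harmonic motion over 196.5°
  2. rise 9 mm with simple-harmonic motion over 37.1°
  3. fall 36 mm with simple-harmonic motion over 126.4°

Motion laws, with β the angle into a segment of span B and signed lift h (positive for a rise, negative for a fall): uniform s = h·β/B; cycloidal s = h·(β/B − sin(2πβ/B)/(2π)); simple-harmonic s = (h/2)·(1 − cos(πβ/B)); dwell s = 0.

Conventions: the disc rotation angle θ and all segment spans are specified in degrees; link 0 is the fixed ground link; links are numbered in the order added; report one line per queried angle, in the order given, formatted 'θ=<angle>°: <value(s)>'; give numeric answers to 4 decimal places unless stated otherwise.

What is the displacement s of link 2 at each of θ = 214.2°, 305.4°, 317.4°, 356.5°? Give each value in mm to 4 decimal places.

seg 1 [0°–196.5°] simple-harmonic, h=27: full span → s += 27 → s = 27.0000
seg 2 [196.5°–233.6°] simple-harmonic, h=9: θ=214.2° here. β=17.7, B=37.1. 9/2·(1 − cos(π·0.4771)) = 4.1764 → s = 31.1764
seg 2 [196.5°–233.6°] simple-harmonic, h=9: full span → s += 9 → s = 36.0000
seg 3 [233.6°–360°] simple-harmonic, h=-36: θ=305.4° here. β=71.8, B=126.4. -36/2·(1 − cos(π·0.5680)) = -21.8182 → s = 14.1818
seg 3 [233.6°–360°] simple-harmonic, h=-36: θ=317.4° here. β=83.8, B=126.4. -36/2·(1 − cos(π·0.6630)) = -26.8186 → s = 9.1814
seg 3 [233.6°–360°] simple-harmonic, h=-36: θ=356.5° here. β=122.9, B=126.4. -36/2·(1 − cos(π·0.9723)) = -35.9319 → s = 0.0681

θ=214.2°: 31.1764
θ=305.4°: 14.1818
θ=317.4°: 9.1814
θ=356.5°: 0.0681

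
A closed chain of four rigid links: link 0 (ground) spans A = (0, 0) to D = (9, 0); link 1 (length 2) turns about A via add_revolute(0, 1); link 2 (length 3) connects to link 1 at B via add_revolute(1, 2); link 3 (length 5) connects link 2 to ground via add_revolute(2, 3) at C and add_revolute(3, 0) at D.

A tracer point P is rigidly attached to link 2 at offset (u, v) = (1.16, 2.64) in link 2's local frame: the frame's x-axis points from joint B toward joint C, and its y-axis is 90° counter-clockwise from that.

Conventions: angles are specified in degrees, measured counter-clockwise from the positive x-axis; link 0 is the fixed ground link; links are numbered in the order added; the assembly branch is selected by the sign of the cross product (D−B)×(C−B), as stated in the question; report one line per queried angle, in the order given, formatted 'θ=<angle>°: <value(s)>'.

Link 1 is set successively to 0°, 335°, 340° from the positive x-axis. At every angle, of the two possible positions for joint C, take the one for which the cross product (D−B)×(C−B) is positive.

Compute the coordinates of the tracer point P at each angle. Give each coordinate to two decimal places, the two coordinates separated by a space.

A=(0,0), D=(9.00,0)
θ=0°: B = A + 2.00·(cos0°, sin0°) = (2.0000, 0.0000)
θ=0°: |BD| = 7.0000
θ=0°: circle(B,3.00) ∩ circle(D,5.00): a=2.3571, h=1.8558
θ=0°:   candidates: C₊=(4.3571,1.8558) cross=12.990; C₋=(4.3571,-1.8558) cross=-12.990
θ=0°:   branch + wants cross > 0 → take C=(4.3571,1.8558) (cross=12.990)
θ=0°: ex = (C−B)/|BC| = (0.7857,0.6186); ey = (-0.6186,0.7857)
θ=0°: P = B + 1.16·ex + 2.64·ey = (1.2784,2.7918)
θ=335°: B = A + 2.00·(cos335°, sin335°) = (1.8126, -0.8452)
θ=335°: |BD| = 7.2369
θ=335°: circle(B,3.00) ∩ circle(D,5.00): a=2.5130, h=1.6385
θ=335°:   candidates: C₊=(4.1171,1.0756) cross=11.858; C₋=(4.4998,-2.1790) cross=-11.858
θ=335°:   branch + wants cross > 0 → take C=(4.1171,1.0756) (cross=11.858)
θ=335°: ex = (C−B)/|BC| = (0.7681,0.6403); ey = (-0.6403,0.7681)
θ=335°: P = B + 1.16·ex + 2.64·ey = (1.0133,1.9254)
θ=340°: B = A + 2.00·(cos340°, sin340°) = (1.8794, -0.6840)
θ=340°: |BD| = 7.1534
θ=340°: circle(B,3.00) ∩ circle(D,5.00): a=2.4583, h=1.7195
θ=340°:   candidates: C₊=(4.1620,1.2626) cross=12.300; C₋=(4.4909,-2.1605) cross=-12.300
θ=340°:   branch + wants cross > 0 → take C=(4.1620,1.2626) (cross=12.300)
θ=340°: ex = (C−B)/|BC| = (0.7609,0.6489); ey = (-0.6489,0.7609)
θ=340°: P = B + 1.16·ex + 2.64·ey = (1.0490,2.0774)

θ=0°: 1.28 2.79
θ=335°: 1.01 1.93
θ=340°: 1.05 2.08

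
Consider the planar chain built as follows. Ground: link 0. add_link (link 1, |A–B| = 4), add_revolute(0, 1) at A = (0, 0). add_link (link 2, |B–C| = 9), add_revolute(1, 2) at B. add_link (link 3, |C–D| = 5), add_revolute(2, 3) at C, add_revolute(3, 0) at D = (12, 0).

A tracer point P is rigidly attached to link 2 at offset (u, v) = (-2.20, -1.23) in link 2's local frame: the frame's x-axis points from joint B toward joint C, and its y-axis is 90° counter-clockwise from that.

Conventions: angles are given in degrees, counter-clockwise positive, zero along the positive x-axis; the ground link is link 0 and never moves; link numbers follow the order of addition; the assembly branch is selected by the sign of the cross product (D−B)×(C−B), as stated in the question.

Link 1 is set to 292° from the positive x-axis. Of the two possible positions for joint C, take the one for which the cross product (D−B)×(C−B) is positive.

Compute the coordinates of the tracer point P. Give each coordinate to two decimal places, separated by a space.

A=(0,0), D=(12.00,0)
B = A + 4.00·(cos292°, sin292°) = (1.4984, -3.7087)
|BD| = 11.1372
circle(B,9.00) ∩ circle(D,5.00): a=8.0827, h=3.9585
  candidates: C₊=(7.8016,2.7154) cross=44.087; C₋=(10.4380,-4.7498) cross=-44.087
  branch + wants cross > 0 → take C=(7.8016,2.7154) (cross=44.087)
ex = (C−B)/|BC| = (0.7004,0.7138); ey = (-0.7138,0.7004)
P = B + -2.20·ex + -1.23·ey = (0.8356,-6.1405)

0.84 -6.14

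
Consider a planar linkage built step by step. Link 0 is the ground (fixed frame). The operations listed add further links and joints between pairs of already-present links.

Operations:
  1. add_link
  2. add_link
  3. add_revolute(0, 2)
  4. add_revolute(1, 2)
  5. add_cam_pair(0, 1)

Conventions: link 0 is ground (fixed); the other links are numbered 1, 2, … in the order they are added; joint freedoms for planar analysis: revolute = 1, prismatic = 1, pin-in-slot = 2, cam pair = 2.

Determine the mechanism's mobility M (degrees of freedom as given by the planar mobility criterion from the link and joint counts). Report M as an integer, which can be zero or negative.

ground; <1,0,0>
#1 <2,0,0>
#2 <3,0,0>
R:0↔2 J1 <3,1,0>
R:1↔2 J1 <3,2,0>
C:0↔1 J2 <3,2,1>
3×2 − 2×2 − 1×1 = 1

M = 1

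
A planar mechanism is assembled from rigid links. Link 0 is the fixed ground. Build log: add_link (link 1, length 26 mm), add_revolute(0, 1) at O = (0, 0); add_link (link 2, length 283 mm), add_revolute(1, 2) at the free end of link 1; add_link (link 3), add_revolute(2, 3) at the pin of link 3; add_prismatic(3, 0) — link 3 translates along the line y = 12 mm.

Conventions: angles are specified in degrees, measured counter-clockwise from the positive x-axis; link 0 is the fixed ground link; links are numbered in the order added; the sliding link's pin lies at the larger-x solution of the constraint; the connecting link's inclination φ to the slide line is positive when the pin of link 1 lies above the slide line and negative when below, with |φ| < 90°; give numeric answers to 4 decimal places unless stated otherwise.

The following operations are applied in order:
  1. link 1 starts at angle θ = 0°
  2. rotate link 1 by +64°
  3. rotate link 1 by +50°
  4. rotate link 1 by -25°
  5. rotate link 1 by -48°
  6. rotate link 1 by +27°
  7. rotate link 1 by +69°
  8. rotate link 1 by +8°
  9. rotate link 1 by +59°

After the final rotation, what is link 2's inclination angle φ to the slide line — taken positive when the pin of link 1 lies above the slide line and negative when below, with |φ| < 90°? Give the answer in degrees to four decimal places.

geometry: r = 26 mm, L = 283 mm, e = 12 mm; θ starts at 0°
rotate link 1 by +64°: θ ← 0° +64° = 64°
rotate link 1 by +50°: θ ← 64° +50° = 114°
rotate link 1 by -25°: θ ← 114° -25° = 89°
rotate link 1 by -48°: θ ← 89° -48° = 41°
rotate link 1 by +27°: θ ← 41° +27° = 68°
rotate link 1 by +69°: θ ← 68° +69° = 137°
rotate link 1 by +8°: θ ← 137° +8° = 145°
rotate link 1 by +59°: θ ← 145° +59° = 204°
h = r sin θ − e = -10.575153 − 12 = -22.575153
sin φ = h / L = -22.575153 / 283 = -0.07977086
φ = arcsin(-0.07977086) = -4.575395°

-4.5754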